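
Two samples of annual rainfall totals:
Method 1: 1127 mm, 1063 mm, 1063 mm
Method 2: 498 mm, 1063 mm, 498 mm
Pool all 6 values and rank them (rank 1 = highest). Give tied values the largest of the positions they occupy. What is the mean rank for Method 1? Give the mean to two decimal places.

Sorted (descending): 1127, 1063, 1063, 1063, 498, 498
The 3 values of 1063 occupy positions 2–4 → each gets rank 4.
The 2 values of 498 occupy positions 5–6 → each gets rank 6.
Method 1 values → pooled ranks: 1127→1, 1063→4, 1063→4
Mean rank = (1 + 4 + 4) / 3 = 3.00

3.00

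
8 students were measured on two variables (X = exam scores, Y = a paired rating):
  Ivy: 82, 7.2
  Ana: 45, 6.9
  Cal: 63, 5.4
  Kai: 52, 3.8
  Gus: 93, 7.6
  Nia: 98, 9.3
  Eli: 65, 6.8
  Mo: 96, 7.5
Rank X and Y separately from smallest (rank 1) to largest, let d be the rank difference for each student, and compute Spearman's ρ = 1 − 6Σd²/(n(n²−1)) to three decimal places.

0.833

Ranks of variable 1: 5, 1, 3, 2, 6, 8, 4, 7
Ranks of variable 2: 5, 4, 2, 1, 7, 8, 3, 6
d = r₁ − r₂: 0, -3, 1, 1, -1, 0, 1, 1
d²: 0, 9, 1, 1, 1, 0, 1, 1; Σd² = 14
ρ = 1 − 6·14/(8·63) = 1 − 84/504 = 0.833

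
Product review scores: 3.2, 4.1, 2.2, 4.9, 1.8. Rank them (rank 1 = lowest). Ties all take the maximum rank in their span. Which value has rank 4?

4.1

Sorted (ascending): 1.8, 2.2, 3.2, 4.1, 4.9
No ties — each value takes its position as its rank.
Rank 4 → value 4.1.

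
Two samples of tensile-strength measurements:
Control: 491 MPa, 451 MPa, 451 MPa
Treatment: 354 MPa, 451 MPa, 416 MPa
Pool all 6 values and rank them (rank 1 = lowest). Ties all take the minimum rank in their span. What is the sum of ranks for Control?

Sorted (ascending): 354, 416, 451, 451, 451, 491
The 3 values of 451 occupy positions 3–5 → each gets rank 3.
Control values → pooled ranks: 491→6, 451→3, 451→3
Rank sum = 6 + 3 + 3 = 12

12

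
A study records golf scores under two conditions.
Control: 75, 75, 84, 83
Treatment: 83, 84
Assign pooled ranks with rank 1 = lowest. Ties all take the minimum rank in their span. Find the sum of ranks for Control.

Sorted (ascending): 75, 75, 83, 83, 84, 84
The 2 values of 75 occupy positions 1–2 → each gets rank 1.
The 2 values of 83 occupy positions 3–4 → each gets rank 3.
The 2 values of 84 occupy positions 5–6 → each gets rank 5.
Control values → pooled ranks: 75→1, 75→1, 84→5, 83→3
Rank sum = 1 + 1 + 5 + 3 = 10

10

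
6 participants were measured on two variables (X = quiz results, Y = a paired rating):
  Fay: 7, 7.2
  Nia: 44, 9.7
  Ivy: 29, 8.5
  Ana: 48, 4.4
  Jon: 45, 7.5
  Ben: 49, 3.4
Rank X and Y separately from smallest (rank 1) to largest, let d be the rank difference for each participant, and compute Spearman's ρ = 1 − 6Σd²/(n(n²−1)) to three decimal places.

Ranks of variable 1: 1, 3, 2, 5, 4, 6
Ranks of variable 2: 3, 6, 5, 2, 4, 1
d = r₁ − r₂: -2, -3, -3, 3, 0, 5
d²: 4, 9, 9, 9, 0, 25; Σd² = 56
ρ = 1 − 6·56/(6·35) = 1 − 336/210 = -0.600

-0.600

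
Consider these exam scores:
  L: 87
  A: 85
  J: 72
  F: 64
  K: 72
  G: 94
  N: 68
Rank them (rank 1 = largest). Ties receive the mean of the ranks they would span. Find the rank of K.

Sorted (descending): 94, 87, 85, 72, 72, 68, 64
The 2 values of 72 occupy positions 4–5 → average rank (4+5)/2 = 4.5.
K has value 72 → rank 4.5.

4.5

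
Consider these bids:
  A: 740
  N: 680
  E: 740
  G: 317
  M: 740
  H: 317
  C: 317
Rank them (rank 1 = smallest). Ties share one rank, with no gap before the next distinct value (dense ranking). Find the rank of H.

Sorted (ascending): 317, 317, 317, 680, 740, 740, 740
The 3 values of 317 share dense rank 1.
The 3 values of 740 share dense rank 3.
Remaining distinct values take the next consecutive integers.
H has value 317 → rank 1.

1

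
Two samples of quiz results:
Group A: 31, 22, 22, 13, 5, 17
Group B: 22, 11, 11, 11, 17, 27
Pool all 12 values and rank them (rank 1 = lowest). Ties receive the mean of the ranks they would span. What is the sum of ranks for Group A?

Sorted (ascending): 5, 11, 11, 11, 13, 17, 17, 22, 22, 22, 27, 31
The 3 values of 11 occupy positions 2–4 → average rank 3.
The 2 values of 17 occupy positions 6–7 → average rank (6+7)/2 = 6.5.
The 3 values of 22 occupy positions 8–10 → average rank 9.
Group A values → pooled ranks: 31→12, 22→9, 22→9, 13→5, 5→1, 17→6.5
Rank sum = 12 + 9 + 9 + 5 + 1 + 6.5 = 42.5

42.5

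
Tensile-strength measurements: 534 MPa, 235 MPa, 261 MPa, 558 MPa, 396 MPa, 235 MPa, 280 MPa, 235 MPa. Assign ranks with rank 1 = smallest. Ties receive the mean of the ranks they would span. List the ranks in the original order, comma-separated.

7, 2, 4, 8, 6, 2, 5, 2

Sorted (ascending): 235, 235, 235, 261, 280, 396, 534, 558
The 3 values of 235 occupy positions 1–3 → average rank 2.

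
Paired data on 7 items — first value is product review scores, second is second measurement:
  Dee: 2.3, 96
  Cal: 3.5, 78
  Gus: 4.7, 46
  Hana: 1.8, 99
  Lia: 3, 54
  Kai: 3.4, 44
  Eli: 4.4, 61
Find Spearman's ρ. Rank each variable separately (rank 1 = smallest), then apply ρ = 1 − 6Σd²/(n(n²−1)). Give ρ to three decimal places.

-0.607

Ranks of variable 1: 2, 5, 7, 1, 3, 4, 6
Ranks of variable 2: 6, 5, 2, 7, 3, 1, 4
d = r₁ − r₂: -4, 0, 5, -6, 0, 3, 2
d²: 16, 0, 25, 36, 0, 9, 4; Σd² = 90
ρ = 1 − 6·90/(7·48) = 1 − 540/336 = -0.607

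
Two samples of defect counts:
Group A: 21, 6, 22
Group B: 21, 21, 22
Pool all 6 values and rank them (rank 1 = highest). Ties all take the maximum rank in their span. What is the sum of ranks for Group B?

Sorted (descending): 22, 22, 21, 21, 21, 6
The 2 values of 22 occupy positions 1–2 → each gets rank 2.
The 3 values of 21 occupy positions 3–5 → each gets rank 5.
Group B values → pooled ranks: 21→5, 21→5, 22→2
Rank sum = 5 + 5 + 2 = 12

12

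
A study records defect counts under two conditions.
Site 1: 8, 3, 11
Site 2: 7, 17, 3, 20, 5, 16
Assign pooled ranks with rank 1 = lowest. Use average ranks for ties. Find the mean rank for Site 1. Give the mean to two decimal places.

Sorted (ascending): 3, 3, 5, 7, 8, 11, 16, 17, 20
The 2 values of 3 occupy positions 1–2 → average rank (1+2)/2 = 1.5.
Site 1 values → pooled ranks: 8→5, 3→1.5, 11→6
Mean rank = (5 + 1.5 + 6) / 3 = 4.17

4.17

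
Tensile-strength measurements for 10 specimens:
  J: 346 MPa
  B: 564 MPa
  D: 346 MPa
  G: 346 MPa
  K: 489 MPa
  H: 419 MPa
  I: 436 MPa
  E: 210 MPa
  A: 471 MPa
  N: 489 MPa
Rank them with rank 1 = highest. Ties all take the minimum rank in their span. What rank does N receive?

Sorted (descending): 564, 489, 489, 471, 436, 419, 346, 346, 346, 210
The 2 values of 489 occupy positions 2–3 → each gets rank 2.
The 3 values of 346 occupy positions 7–9 → each gets rank 7.
N has value 489 MPa → rank 2.

2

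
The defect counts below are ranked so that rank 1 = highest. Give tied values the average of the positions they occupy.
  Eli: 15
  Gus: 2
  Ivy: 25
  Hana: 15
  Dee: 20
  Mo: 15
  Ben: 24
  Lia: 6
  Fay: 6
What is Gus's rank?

9

Sorted (descending): 25, 24, 20, 15, 15, 15, 6, 6, 2
The 3 values of 15 occupy positions 4–6 → average rank 5.
The 2 values of 6 occupy positions 7–8 → average rank (7+8)/2 = 7.5.
Gus has value 2 → rank 9.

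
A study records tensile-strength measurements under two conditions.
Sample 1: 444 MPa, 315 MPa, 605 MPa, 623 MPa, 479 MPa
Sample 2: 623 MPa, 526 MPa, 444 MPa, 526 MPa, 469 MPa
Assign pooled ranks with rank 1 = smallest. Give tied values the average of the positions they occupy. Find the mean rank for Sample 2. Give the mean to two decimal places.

Sorted (ascending): 315, 444, 444, 469, 479, 526, 526, 605, 623, 623
The 2 values of 444 occupy positions 2–3 → average rank (2+3)/2 = 2.5.
The 2 values of 526 occupy positions 6–7 → average rank (6+7)/2 = 6.5.
The 2 values of 623 occupy positions 9–10 → average rank (9+10)/2 = 9.5.
Sample 2 values → pooled ranks: 623→9.5, 526→6.5, 444→2.5, 526→6.5, 469→4
Mean rank = (9.5 + 6.5 + 2.5 + 6.5 + 4) / 5 = 5.80

5.80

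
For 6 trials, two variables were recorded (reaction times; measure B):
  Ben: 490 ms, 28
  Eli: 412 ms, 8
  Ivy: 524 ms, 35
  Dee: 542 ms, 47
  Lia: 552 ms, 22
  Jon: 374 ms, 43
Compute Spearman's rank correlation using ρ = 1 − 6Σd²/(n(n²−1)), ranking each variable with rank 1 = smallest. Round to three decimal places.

0.029

Ranks of variable 1: 3, 2, 4, 5, 6, 1
Ranks of variable 2: 3, 1, 4, 6, 2, 5
d = r₁ − r₂: 0, 1, 0, -1, 4, -4
d²: 0, 1, 0, 1, 16, 16; Σd² = 34
ρ = 1 − 6·34/(6·35) = 1 − 204/210 = 0.029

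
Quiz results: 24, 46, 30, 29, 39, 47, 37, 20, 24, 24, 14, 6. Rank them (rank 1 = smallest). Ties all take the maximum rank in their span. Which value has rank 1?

6

Sorted (ascending): 6, 14, 20, 24, 24, 24, 29, 30, 37, 39, 46, 47
The 3 values of 24 occupy positions 4–6 → each gets rank 6.
Rank 1 → value 6.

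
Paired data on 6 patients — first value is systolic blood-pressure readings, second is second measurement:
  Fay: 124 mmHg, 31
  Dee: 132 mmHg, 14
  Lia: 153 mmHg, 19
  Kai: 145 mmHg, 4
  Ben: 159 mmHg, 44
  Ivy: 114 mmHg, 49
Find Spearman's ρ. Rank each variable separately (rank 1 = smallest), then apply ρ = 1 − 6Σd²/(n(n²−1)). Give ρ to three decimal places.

Ranks of variable 1: 2, 3, 5, 4, 6, 1
Ranks of variable 2: 4, 2, 3, 1, 5, 6
d = r₁ − r₂: -2, 1, 2, 3, 1, -5
d²: 4, 1, 4, 9, 1, 25; Σd² = 44
ρ = 1 − 6·44/(6·35) = 1 − 264/210 = -0.257

-0.257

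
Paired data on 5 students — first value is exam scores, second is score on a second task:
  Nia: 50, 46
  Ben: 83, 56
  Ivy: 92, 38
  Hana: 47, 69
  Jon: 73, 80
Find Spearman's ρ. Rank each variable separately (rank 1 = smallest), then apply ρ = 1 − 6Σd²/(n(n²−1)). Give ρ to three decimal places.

-0.500

Ranks of variable 1: 2, 4, 5, 1, 3
Ranks of variable 2: 2, 3, 1, 4, 5
d = r₁ − r₂: 0, 1, 4, -3, -2
d²: 0, 1, 16, 9, 4; Σd² = 30
ρ = 1 − 6·30/(5·24) = 1 − 180/120 = -0.500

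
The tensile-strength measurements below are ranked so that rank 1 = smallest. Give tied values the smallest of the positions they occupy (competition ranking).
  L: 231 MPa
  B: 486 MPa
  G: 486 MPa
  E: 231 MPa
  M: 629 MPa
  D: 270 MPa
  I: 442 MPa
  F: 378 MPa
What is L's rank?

1

Sorted (ascending): 231, 231, 270, 378, 442, 486, 486, 629
The 2 values of 231 occupy positions 1–2 → each gets rank 1.
The 2 values of 486 occupy positions 6–7 → each gets rank 6.
L has value 231 MPa → rank 1.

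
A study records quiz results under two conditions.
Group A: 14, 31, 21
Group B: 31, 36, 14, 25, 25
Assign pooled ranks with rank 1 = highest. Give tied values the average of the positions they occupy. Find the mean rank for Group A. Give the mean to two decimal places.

5.33

Sorted (descending): 36, 31, 31, 25, 25, 21, 14, 14
The 2 values of 31 occupy positions 2–3 → average rank (2+3)/2 = 2.5.
The 2 values of 25 occupy positions 4–5 → average rank (4+5)/2 = 4.5.
The 2 values of 14 occupy positions 7–8 → average rank (7+8)/2 = 7.5.
Group A values → pooled ranks: 14→7.5, 31→2.5, 21→6
Mean rank = (7.5 + 2.5 + 6) / 3 = 5.33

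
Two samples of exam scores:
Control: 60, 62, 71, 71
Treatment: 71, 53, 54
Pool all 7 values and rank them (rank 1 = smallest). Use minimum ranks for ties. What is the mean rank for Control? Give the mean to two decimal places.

Sorted (ascending): 53, 54, 60, 62, 71, 71, 71
The 3 values of 71 occupy positions 5–7 → each gets rank 5.
Control values → pooled ranks: 60→3, 62→4, 71→5, 71→5
Mean rank = (3 + 4 + 5 + 5) / 4 = 4.25

4.25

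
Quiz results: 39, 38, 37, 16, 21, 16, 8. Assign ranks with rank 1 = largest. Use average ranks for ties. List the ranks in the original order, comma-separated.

1, 2, 3, 5.5, 4, 5.5, 7

Sorted (descending): 39, 38, 37, 21, 16, 16, 8
The 2 values of 16 occupy positions 5–6 → average rank (5+6)/2 = 5.5.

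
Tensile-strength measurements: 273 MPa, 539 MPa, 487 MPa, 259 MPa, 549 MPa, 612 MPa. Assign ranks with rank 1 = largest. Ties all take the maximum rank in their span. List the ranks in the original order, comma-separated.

Sorted (descending): 612, 549, 539, 487, 273, 259
No ties — each value takes its position as its rank.

5, 3, 4, 6, 2, 1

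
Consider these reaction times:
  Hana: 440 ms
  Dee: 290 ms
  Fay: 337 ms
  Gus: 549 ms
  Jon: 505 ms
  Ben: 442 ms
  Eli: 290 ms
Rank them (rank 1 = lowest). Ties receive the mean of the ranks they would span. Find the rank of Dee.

Sorted (ascending): 290, 290, 337, 440, 442, 505, 549
The 2 values of 290 occupy positions 1–2 → average rank (1+2)/2 = 1.5.
Dee has value 290 ms → rank 1.5.

1.5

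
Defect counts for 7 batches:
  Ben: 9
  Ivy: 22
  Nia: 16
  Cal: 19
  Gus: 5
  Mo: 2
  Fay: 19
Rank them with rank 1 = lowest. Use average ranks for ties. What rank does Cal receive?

5.5

Sorted (ascending): 2, 5, 9, 16, 19, 19, 22
The 2 values of 19 occupy positions 5–6 → average rank (5+6)/2 = 5.5.
Cal has value 19 → rank 5.5.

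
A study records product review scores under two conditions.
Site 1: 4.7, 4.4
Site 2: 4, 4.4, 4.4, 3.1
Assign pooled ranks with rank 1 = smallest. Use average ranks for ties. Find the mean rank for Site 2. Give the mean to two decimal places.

2.75

Sorted (ascending): 3.1, 4, 4.4, 4.4, 4.4, 4.7
The 3 values of 4.4 occupy positions 3–5 → average rank 4.
Site 2 values → pooled ranks: 4→2, 4.4→4, 4.4→4, 3.1→1
Mean rank = (2 + 4 + 4 + 1) / 4 = 2.75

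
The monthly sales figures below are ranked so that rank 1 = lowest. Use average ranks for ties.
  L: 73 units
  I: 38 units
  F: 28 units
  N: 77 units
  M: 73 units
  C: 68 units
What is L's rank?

Sorted (ascending): 28, 38, 68, 73, 73, 77
The 2 values of 73 occupy positions 4–5 → average rank (4+5)/2 = 4.5.
L has value 73 units → rank 4.5.

4.5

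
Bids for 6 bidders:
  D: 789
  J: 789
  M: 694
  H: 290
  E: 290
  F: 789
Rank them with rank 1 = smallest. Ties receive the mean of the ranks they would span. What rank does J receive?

5

Sorted (ascending): 290, 290, 694, 789, 789, 789
The 2 values of 290 occupy positions 1–2 → average rank (1+2)/2 = 1.5.
The 3 values of 789 occupy positions 4–6 → average rank 5.
J has value 789 → rank 5.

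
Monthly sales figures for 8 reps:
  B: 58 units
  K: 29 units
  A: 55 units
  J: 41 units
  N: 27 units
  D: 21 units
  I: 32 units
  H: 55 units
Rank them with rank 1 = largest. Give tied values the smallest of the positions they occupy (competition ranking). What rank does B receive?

1

Sorted (descending): 58, 55, 55, 41, 32, 29, 27, 21
The 2 values of 55 occupy positions 2–3 → each gets rank 2.
B has value 58 units → rank 1.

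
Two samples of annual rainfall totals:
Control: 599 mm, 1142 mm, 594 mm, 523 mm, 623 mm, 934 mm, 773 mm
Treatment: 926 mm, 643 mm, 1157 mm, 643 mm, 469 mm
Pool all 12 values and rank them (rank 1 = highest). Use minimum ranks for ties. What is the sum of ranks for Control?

Sorted (descending): 1157, 1142, 934, 926, 773, 643, 643, 623, 599, 594, 523, 469
The 2 values of 643 occupy positions 6–7 → each gets rank 6.
Control values → pooled ranks: 599→9, 1142→2, 594→10, 523→11, 623→8, 934→3, 773→5
Rank sum = 9 + 2 + 10 + 11 + 8 + 3 + 5 = 48

48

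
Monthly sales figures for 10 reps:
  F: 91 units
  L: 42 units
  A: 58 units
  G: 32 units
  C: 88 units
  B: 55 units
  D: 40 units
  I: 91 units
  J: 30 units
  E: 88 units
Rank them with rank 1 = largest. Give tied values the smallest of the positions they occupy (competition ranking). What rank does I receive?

1

Sorted (descending): 91, 91, 88, 88, 58, 55, 42, 40, 32, 30
The 2 values of 91 occupy positions 1–2 → each gets rank 1.
The 2 values of 88 occupy positions 3–4 → each gets rank 3.
I has value 91 units → rank 1.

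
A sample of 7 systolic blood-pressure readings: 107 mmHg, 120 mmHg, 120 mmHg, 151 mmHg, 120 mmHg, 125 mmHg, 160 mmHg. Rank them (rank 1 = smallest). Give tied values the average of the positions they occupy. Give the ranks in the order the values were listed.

Sorted (ascending): 107, 120, 120, 120, 125, 151, 160
The 3 values of 120 occupy positions 2–4 → average rank 3.

1, 3, 3, 6, 3, 5, 7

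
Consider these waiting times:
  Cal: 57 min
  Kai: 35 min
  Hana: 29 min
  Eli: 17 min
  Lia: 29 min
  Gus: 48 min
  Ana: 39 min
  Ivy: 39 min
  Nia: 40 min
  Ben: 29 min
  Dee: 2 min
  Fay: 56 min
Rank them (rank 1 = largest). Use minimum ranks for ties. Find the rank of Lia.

8

Sorted (descending): 57, 56, 48, 40, 39, 39, 35, 29, 29, 29, 17, 2
The 2 values of 39 occupy positions 5–6 → each gets rank 5.
The 3 values of 29 occupy positions 8–10 → each gets rank 8.
Lia has value 29 min → rank 8.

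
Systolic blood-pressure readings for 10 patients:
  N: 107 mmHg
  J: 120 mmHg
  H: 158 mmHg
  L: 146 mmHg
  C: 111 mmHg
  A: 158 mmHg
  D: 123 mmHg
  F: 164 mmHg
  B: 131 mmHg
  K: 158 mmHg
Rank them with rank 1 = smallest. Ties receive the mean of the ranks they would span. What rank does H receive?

Sorted (ascending): 107, 111, 120, 123, 131, 146, 158, 158, 158, 164
The 3 values of 158 occupy positions 7–9 → average rank 8.
H has value 158 mmHg → rank 8.

8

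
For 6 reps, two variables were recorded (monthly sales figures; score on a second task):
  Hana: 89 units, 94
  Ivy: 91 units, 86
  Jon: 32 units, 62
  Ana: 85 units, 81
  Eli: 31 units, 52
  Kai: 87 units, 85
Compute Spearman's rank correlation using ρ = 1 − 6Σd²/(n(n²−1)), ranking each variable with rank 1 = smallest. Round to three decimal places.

Ranks of variable 1: 5, 6, 2, 3, 1, 4
Ranks of variable 2: 6, 5, 2, 3, 1, 4
d = r₁ − r₂: -1, 1, 0, 0, 0, 0
d²: 1, 1, 0, 0, 0, 0; Σd² = 2
ρ = 1 − 6·2/(6·35) = 1 − 12/210 = 0.943

0.943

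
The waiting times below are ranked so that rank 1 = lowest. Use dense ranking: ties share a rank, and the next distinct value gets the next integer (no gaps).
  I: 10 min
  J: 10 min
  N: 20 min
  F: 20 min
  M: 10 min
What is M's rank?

1

Sorted (ascending): 10, 10, 10, 20, 20
The 3 values of 10 share dense rank 1.
The 2 values of 20 share dense rank 2.
M has value 10 min → rank 1.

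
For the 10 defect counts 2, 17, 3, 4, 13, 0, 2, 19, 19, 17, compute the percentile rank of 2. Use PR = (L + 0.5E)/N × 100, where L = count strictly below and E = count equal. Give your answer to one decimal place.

N = 10.
Strictly below 2: 1. Equal to 2: 2.
PR = (1 + 0.5·2)/10 × 100 = 20.0

20.0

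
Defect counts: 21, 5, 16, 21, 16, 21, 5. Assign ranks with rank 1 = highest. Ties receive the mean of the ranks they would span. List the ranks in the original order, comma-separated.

2, 6.5, 4.5, 2, 4.5, 2, 6.5

Sorted (descending): 21, 21, 21, 16, 16, 5, 5
The 3 values of 21 occupy positions 1–3 → average rank 2.
The 2 values of 16 occupy positions 4–5 → average rank (4+5)/2 = 4.5.
The 2 values of 5 occupy positions 6–7 → average rank (6+7)/2 = 6.5.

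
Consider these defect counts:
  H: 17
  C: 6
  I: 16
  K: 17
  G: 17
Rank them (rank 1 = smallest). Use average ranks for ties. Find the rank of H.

4

Sorted (ascending): 6, 16, 17, 17, 17
The 3 values of 17 occupy positions 3–5 → average rank 4.
H has value 17 → rank 4.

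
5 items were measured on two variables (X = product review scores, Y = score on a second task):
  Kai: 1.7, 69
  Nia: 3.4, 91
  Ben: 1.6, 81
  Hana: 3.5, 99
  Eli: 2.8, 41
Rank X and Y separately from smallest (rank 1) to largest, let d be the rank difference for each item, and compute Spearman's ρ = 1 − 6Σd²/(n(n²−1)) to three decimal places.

0.600

Ranks of variable 1: 2, 4, 1, 5, 3
Ranks of variable 2: 2, 4, 3, 5, 1
d = r₁ − r₂: 0, 0, -2, 0, 2
d²: 0, 0, 4, 0, 4; Σd² = 8
ρ = 1 − 6·8/(5·24) = 1 − 48/120 = 0.600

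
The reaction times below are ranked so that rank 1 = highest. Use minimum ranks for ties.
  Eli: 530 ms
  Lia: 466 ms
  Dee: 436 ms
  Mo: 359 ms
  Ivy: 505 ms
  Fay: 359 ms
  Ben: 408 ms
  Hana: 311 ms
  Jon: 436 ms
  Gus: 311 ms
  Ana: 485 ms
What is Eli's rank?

Sorted (descending): 530, 505, 485, 466, 436, 436, 408, 359, 359, 311, 311
The 2 values of 436 occupy positions 5–6 → each gets rank 5.
The 2 values of 359 occupy positions 8–9 → each gets rank 8.
The 2 values of 311 occupy positions 10–11 → each gets rank 10.
Eli has value 530 ms → rank 1.

1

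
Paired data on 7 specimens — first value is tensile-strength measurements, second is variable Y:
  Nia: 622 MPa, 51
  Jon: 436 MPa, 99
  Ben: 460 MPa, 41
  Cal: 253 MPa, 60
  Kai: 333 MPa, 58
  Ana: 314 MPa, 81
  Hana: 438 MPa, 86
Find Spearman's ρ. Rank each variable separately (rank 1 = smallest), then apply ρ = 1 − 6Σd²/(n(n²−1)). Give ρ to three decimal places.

Ranks of variable 1: 7, 4, 6, 1, 3, 2, 5
Ranks of variable 2: 2, 7, 1, 4, 3, 5, 6
d = r₁ − r₂: 5, -3, 5, -3, 0, -3, -1
d²: 25, 9, 25, 9, 0, 9, 1; Σd² = 78
ρ = 1 − 6·78/(7·48) = 1 − 468/336 = -0.393

-0.393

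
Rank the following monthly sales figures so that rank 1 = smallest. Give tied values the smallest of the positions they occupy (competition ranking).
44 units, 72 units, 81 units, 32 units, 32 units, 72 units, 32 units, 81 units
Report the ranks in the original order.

Sorted (ascending): 32, 32, 32, 44, 72, 72, 81, 81
The 3 values of 32 occupy positions 1–3 → each gets rank 1.
The 2 values of 72 occupy positions 5–6 → each gets rank 5.
The 2 values of 81 occupy positions 7–8 → each gets rank 7.

4, 5, 7, 1, 1, 5, 1, 7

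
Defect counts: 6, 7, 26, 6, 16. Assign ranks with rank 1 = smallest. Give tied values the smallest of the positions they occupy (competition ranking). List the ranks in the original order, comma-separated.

Sorted (ascending): 6, 6, 7, 16, 26
The 2 values of 6 occupy positions 1–2 → each gets rank 1.

1, 3, 5, 1, 4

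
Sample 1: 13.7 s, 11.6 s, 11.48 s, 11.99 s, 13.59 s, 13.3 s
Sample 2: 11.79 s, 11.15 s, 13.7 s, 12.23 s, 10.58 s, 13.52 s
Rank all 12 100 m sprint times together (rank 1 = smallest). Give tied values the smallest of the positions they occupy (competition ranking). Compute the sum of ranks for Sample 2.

35

Sorted (ascending): 10.58, 11.15, 11.48, 11.6, 11.79, 11.99, 12.23, 13.3, 13.52, 13.59, 13.7, 13.7
The 2 values of 13.7 occupy positions 11–12 → each gets rank 11.
Sample 2 values → pooled ranks: 11.79→5, 11.15→2, 13.7→11, 12.23→7, 10.58→1, 13.52→9
Rank sum = 5 + 2 + 11 + 7 + 1 + 9 = 35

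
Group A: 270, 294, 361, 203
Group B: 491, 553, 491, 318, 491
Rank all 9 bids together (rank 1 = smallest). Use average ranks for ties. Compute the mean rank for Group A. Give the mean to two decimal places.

Sorted (ascending): 203, 270, 294, 318, 361, 491, 491, 491, 553
The 3 values of 491 occupy positions 6–8 → average rank 7.
Group A values → pooled ranks: 270→2, 294→3, 361→5, 203→1
Mean rank = (2 + 3 + 5 + 1) / 4 = 2.75

2.75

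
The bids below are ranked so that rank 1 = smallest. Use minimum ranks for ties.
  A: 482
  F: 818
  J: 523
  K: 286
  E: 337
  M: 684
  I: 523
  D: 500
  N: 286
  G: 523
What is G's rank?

6

Sorted (ascending): 286, 286, 337, 482, 500, 523, 523, 523, 684, 818
The 2 values of 286 occupy positions 1–2 → each gets rank 1.
The 3 values of 523 occupy positions 6–8 → each gets rank 6.
G has value 523 → rank 6.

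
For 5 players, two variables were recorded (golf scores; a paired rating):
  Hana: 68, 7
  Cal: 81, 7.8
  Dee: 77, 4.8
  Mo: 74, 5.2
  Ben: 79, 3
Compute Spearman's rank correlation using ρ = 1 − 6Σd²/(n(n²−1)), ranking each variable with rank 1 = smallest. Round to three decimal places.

0.000

Ranks of variable 1: 1, 5, 3, 2, 4
Ranks of variable 2: 4, 5, 2, 3, 1
d = r₁ − r₂: -3, 0, 1, -1, 3
d²: 9, 0, 1, 1, 9; Σd² = 20
ρ = 1 − 6·20/(5·24) = 1 − 120/120 = 0.000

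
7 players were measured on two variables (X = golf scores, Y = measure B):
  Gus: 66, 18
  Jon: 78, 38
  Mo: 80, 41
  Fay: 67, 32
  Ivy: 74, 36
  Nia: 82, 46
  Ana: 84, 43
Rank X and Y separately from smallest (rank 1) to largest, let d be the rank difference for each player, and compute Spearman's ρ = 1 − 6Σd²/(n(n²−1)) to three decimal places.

0.964

Ranks of variable 1: 1, 4, 5, 2, 3, 6, 7
Ranks of variable 2: 1, 4, 5, 2, 3, 7, 6
d = r₁ − r₂: 0, 0, 0, 0, 0, -1, 1
d²: 0, 0, 0, 0, 0, 1, 1; Σd² = 2
ρ = 1 − 6·2/(7·48) = 1 − 12/336 = 0.964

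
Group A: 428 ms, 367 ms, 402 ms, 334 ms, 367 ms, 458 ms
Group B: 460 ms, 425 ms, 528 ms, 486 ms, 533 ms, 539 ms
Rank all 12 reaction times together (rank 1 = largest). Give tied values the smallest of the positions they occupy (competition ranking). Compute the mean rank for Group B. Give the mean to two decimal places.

3.83

Sorted (descending): 539, 533, 528, 486, 460, 458, 428, 425, 402, 367, 367, 334
The 2 values of 367 occupy positions 10–11 → each gets rank 10.
Group B values → pooled ranks: 460→5, 425→8, 528→3, 486→4, 533→2, 539→1
Mean rank = (5 + 8 + 3 + 4 + 2 + 1) / 6 = 3.83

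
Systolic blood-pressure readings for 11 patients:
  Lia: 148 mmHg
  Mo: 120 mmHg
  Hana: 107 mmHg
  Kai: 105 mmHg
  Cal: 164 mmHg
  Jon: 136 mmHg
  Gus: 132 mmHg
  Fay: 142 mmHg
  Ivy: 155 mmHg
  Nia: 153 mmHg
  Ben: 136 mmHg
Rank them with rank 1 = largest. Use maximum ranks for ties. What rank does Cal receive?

1

Sorted (descending): 164, 155, 153, 148, 142, 136, 136, 132, 120, 107, 105
The 2 values of 136 occupy positions 6–7 → each gets rank 7.
Cal has value 164 mmHg → rank 1.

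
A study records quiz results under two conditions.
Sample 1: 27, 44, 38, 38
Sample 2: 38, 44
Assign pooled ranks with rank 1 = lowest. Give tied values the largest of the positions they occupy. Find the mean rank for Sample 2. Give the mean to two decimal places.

5.00

Sorted (ascending): 27, 38, 38, 38, 44, 44
The 3 values of 38 occupy positions 2–4 → each gets rank 4.
The 2 values of 44 occupy positions 5–6 → each gets rank 6.
Sample 2 values → pooled ranks: 38→4, 44→6
Mean rank = (4 + 6) / 2 = 5.00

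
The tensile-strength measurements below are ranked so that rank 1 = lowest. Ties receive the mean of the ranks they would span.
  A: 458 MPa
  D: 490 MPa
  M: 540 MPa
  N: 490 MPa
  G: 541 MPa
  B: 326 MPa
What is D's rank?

Sorted (ascending): 326, 458, 490, 490, 540, 541
The 2 values of 490 occupy positions 3–4 → average rank (3+4)/2 = 3.5.
D has value 490 MPa → rank 3.5.

3.5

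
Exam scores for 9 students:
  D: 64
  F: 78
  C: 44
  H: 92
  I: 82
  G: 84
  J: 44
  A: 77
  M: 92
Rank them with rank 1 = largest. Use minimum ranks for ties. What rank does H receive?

1

Sorted (descending): 92, 92, 84, 82, 78, 77, 64, 44, 44
The 2 values of 92 occupy positions 1–2 → each gets rank 1.
The 2 values of 44 occupy positions 8–9 → each gets rank 8.
H has value 92 → rank 1.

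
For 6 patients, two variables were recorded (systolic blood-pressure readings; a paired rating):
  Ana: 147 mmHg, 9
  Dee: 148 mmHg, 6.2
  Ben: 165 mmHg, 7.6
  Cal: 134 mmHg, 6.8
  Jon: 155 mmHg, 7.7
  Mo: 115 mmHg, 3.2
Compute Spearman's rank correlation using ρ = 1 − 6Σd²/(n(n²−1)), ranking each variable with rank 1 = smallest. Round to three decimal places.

0.486

Ranks of variable 1: 3, 4, 6, 2, 5, 1
Ranks of variable 2: 6, 2, 4, 3, 5, 1
d = r₁ − r₂: -3, 2, 2, -1, 0, 0
d²: 9, 4, 4, 1, 0, 0; Σd² = 18
ρ = 1 − 6·18/(6·35) = 1 − 108/210 = 0.486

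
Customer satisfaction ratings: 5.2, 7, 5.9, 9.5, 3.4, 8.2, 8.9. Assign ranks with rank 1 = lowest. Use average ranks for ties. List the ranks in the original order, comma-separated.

Sorted (ascending): 3.4, 5.2, 5.9, 7, 8.2, 8.9, 9.5
No ties — each value takes its position as its rank.

2, 4, 3, 7, 1, 5, 6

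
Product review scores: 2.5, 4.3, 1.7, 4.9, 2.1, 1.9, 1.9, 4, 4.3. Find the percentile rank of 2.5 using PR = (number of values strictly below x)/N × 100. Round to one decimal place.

44.4

N = 9.
Strictly below 2.5: 4. Equal to 2.5: 1.
PR = 4/9 × 100 = 44.4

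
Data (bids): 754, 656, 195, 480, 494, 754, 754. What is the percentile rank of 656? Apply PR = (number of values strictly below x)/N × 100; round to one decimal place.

N = 7.
Strictly below 656: 3. Equal to 656: 1.
PR = 3/7 × 100 = 42.9

42.9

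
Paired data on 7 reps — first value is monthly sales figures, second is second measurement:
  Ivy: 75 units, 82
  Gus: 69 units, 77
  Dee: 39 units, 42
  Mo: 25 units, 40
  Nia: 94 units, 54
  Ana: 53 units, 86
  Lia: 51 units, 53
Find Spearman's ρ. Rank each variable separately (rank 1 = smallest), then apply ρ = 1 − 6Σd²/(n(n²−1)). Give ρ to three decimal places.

0.679

Ranks of variable 1: 6, 5, 2, 1, 7, 4, 3
Ranks of variable 2: 6, 5, 2, 1, 4, 7, 3
d = r₁ − r₂: 0, 0, 0, 0, 3, -3, 0
d²: 0, 0, 0, 0, 9, 9, 0; Σd² = 18
ρ = 1 − 6·18/(7·48) = 1 − 108/336 = 0.679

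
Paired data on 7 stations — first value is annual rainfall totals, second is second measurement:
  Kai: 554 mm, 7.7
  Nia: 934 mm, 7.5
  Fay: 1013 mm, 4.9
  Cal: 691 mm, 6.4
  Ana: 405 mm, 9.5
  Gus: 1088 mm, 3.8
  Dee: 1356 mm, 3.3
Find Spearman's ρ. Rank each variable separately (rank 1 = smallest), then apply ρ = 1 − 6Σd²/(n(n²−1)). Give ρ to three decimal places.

Ranks of variable 1: 2, 4, 5, 3, 1, 6, 7
Ranks of variable 2: 6, 5, 3, 4, 7, 2, 1
d = r₁ − r₂: -4, -1, 2, -1, -6, 4, 6
d²: 16, 1, 4, 1, 36, 16, 36; Σd² = 110
ρ = 1 − 6·110/(7·48) = 1 − 660/336 = -0.964

-0.964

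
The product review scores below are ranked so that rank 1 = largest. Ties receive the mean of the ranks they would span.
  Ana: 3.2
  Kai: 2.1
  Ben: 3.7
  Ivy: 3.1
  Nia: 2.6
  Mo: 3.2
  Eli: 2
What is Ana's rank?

2.5

Sorted (descending): 3.7, 3.2, 3.2, 3.1, 2.6, 2.1, 2
The 2 values of 3.2 occupy positions 2–3 → average rank (2+3)/2 = 2.5.
Ana has value 3.2 → rank 2.5.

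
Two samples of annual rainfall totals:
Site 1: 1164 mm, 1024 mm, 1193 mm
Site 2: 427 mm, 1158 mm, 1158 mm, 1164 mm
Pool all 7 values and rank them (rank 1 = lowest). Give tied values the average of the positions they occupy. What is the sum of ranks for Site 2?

13.5

Sorted (ascending): 427, 1024, 1158, 1158, 1164, 1164, 1193
The 2 values of 1158 occupy positions 3–4 → average rank (3+4)/2 = 3.5.
The 2 values of 1164 occupy positions 5–6 → average rank (5+6)/2 = 5.5.
Site 2 values → pooled ranks: 427→1, 1158→3.5, 1158→3.5, 1164→5.5
Rank sum = 1 + 3.5 + 3.5 + 5.5 = 13.5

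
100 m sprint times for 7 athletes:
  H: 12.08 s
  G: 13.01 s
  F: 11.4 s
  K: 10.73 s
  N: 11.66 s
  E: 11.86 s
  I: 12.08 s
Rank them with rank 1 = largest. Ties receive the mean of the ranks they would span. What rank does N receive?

5

Sorted (descending): 13.01, 12.08, 12.08, 11.86, 11.66, 11.4, 10.73
The 2 values of 12.08 occupy positions 2–3 → average rank (2+3)/2 = 2.5.
N has value 11.66 s → rank 5.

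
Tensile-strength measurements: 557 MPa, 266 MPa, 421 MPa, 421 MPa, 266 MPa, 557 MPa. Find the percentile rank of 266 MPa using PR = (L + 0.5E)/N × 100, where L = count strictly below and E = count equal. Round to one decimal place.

16.7

N = 6.
Strictly below 266: 0. Equal to 266: 2.
PR = (0 + 0.5·2)/6 × 100 = 16.7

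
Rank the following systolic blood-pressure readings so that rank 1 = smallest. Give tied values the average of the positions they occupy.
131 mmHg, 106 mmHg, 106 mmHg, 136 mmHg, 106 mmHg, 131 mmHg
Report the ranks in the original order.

4.5, 2, 2, 6, 2, 4.5

Sorted (ascending): 106, 106, 106, 131, 131, 136
The 3 values of 106 occupy positions 1–3 → average rank 2.
The 2 values of 131 occupy positions 4–5 → average rank (4+5)/2 = 4.5.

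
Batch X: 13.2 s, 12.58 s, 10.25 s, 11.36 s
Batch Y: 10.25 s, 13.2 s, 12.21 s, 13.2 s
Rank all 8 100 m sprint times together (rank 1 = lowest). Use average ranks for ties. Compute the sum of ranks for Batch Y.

19.5

Sorted (ascending): 10.25, 10.25, 11.36, 12.21, 12.58, 13.2, 13.2, 13.2
The 2 values of 10.25 occupy positions 1–2 → average rank (1+2)/2 = 1.5.
The 3 values of 13.2 occupy positions 6–8 → average rank 7.
Batch Y values → pooled ranks: 10.25→1.5, 13.2→7, 12.21→4, 13.2→7
Rank sum = 1.5 + 7 + 4 + 7 = 19.5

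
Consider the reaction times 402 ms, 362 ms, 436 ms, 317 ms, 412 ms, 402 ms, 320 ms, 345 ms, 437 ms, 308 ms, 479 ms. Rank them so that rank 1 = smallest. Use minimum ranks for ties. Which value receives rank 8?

Sorted (ascending): 308, 317, 320, 345, 362, 402, 402, 412, 436, 437, 479
The 2 values of 402 occupy positions 6–7 → each gets rank 6.
Rank 8 → value 412.

412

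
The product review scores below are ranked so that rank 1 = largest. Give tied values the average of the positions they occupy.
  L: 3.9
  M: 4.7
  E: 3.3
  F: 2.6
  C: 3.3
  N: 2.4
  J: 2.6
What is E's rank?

Sorted (descending): 4.7, 3.9, 3.3, 3.3, 2.6, 2.6, 2.4
The 2 values of 3.3 occupy positions 3–4 → average rank (3+4)/2 = 3.5.
The 2 values of 2.6 occupy positions 5–6 → average rank (5+6)/2 = 5.5.
E has value 3.3 → rank 3.5.

3.5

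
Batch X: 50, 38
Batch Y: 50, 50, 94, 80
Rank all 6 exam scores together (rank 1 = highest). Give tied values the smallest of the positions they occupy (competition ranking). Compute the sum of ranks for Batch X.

9

Sorted (descending): 94, 80, 50, 50, 50, 38
The 3 values of 50 occupy positions 3–5 → each gets rank 3.
Batch X values → pooled ranks: 50→3, 38→6
Rank sum = 3 + 6 = 9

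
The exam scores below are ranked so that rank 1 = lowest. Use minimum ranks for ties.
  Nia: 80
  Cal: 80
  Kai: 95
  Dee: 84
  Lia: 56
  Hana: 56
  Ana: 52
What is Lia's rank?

Sorted (ascending): 52, 56, 56, 80, 80, 84, 95
The 2 values of 56 occupy positions 2–3 → each gets rank 2.
The 2 values of 80 occupy positions 4–5 → each gets rank 4.
Lia has value 56 → rank 2.

2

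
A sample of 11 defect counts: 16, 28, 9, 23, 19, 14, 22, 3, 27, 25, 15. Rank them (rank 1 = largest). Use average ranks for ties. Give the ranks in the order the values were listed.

7, 1, 10, 4, 6, 9, 5, 11, 2, 3, 8

Sorted (descending): 28, 27, 25, 23, 22, 19, 16, 15, 14, 9, 3
No ties — each value takes its position as its rank.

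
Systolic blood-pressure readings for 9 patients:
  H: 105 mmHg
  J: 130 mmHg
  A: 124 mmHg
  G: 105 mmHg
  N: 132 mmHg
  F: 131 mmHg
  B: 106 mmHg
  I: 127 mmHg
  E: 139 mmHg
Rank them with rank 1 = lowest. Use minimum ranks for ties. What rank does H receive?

1

Sorted (ascending): 105, 105, 106, 124, 127, 130, 131, 132, 139
The 2 values of 105 occupy positions 1–2 → each gets rank 1.
H has value 105 mmHg → rank 1.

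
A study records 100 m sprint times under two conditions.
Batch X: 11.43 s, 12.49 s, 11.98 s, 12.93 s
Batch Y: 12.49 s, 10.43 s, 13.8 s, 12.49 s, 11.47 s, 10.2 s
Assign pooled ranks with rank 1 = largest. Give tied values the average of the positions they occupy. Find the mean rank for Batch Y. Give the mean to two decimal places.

5.83

Sorted (descending): 13.8, 12.93, 12.49, 12.49, 12.49, 11.98, 11.47, 11.43, 10.43, 10.2
The 3 values of 12.49 occupy positions 3–5 → average rank 4.
Batch Y values → pooled ranks: 12.49→4, 10.43→9, 13.8→1, 12.49→4, 11.47→7, 10.2→10
Mean rank = (4 + 9 + 1 + 4 + 7 + 10) / 6 = 5.83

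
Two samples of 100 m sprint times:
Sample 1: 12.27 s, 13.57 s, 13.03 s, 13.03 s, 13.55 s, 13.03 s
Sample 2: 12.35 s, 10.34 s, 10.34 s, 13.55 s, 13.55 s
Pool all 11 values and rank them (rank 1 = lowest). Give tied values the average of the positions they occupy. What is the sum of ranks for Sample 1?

41

Sorted (ascending): 10.34, 10.34, 12.27, 12.35, 13.03, 13.03, 13.03, 13.55, 13.55, 13.55, 13.57
The 2 values of 10.34 occupy positions 1–2 → average rank (1+2)/2 = 1.5.
The 3 values of 13.03 occupy positions 5–7 → average rank 6.
The 3 values of 13.55 occupy positions 8–10 → average rank 9.
Sample 1 values → pooled ranks: 12.27→3, 13.57→11, 13.03→6, 13.03→6, 13.55→9, 13.03→6
Rank sum = 3 + 11 + 6 + 6 + 9 + 6 = 41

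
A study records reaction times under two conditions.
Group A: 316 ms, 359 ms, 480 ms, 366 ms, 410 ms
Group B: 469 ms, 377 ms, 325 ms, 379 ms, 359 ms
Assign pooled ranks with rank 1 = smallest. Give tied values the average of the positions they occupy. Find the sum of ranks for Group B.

27.5

Sorted (ascending): 316, 325, 359, 359, 366, 377, 379, 410, 469, 480
The 2 values of 359 occupy positions 3–4 → average rank (3+4)/2 = 3.5.
Group B values → pooled ranks: 469→9, 377→6, 325→2, 379→7, 359→3.5
Rank sum = 9 + 6 + 2 + 7 + 3.5 = 27.5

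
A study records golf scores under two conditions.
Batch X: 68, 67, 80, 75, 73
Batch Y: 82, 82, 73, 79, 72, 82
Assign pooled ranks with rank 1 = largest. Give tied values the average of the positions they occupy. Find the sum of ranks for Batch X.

Sorted (descending): 82, 82, 82, 80, 79, 75, 73, 73, 72, 68, 67
The 3 values of 82 occupy positions 1–3 → average rank 2.
The 2 values of 73 occupy positions 7–8 → average rank (7+8)/2 = 7.5.
Batch X values → pooled ranks: 68→10, 67→11, 80→4, 75→6, 73→7.5
Rank sum = 10 + 11 + 4 + 6 + 7.5 = 38.5

38.5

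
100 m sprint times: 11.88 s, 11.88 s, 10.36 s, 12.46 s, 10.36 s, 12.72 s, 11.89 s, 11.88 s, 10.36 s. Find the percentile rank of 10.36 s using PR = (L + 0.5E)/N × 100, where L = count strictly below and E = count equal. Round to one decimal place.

N = 9.
Strictly below 10.36: 0. Equal to 10.36: 3.
PR = (0 + 0.5·3)/9 × 100 = 16.7

16.7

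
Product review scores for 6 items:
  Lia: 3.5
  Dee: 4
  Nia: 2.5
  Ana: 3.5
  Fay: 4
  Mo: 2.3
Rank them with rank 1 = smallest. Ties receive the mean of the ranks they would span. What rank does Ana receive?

3.5

Sorted (ascending): 2.3, 2.5, 3.5, 3.5, 4, 4
The 2 values of 3.5 occupy positions 3–4 → average rank (3+4)/2 = 3.5.
The 2 values of 4 occupy positions 5–6 → average rank (5+6)/2 = 5.5.
Ana has value 3.5 → rank 3.5.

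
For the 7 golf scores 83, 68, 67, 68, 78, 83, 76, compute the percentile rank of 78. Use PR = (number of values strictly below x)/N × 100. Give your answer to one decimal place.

N = 7.
Strictly below 78: 4. Equal to 78: 1.
PR = 4/7 × 100 = 57.1

57.1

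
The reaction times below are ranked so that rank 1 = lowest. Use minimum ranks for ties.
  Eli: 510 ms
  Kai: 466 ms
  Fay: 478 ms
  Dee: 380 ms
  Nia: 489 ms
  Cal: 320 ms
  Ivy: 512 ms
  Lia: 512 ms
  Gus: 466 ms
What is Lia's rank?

Sorted (ascending): 320, 380, 466, 466, 478, 489, 510, 512, 512
The 2 values of 466 occupy positions 3–4 → each gets rank 3.
The 2 values of 512 occupy positions 8–9 → each gets rank 8.
Lia has value 512 ms → rank 8.

8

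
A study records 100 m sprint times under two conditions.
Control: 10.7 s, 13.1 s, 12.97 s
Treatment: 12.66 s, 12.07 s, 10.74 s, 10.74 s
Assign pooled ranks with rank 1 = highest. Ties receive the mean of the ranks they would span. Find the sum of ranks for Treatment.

18

Sorted (descending): 13.1, 12.97, 12.66, 12.07, 10.74, 10.74, 10.7
The 2 values of 10.74 occupy positions 5–6 → average rank (5+6)/2 = 5.5.
Treatment values → pooled ranks: 12.66→3, 12.07→4, 10.74→5.5, 10.74→5.5
Rank sum = 3 + 4 + 5.5 + 5.5 = 18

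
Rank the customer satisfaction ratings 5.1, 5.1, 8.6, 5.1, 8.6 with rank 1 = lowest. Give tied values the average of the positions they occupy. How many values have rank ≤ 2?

3

Sorted (ascending): 5.1, 5.1, 5.1, 8.6, 8.6
The 3 values of 5.1 occupy positions 1–3 → average rank 2.
The 2 values of 8.6 occupy positions 4–5 → average rank (4+5)/2 = 4.5.
Ranks ≤ 2: {2, 2, 2} → 3 values.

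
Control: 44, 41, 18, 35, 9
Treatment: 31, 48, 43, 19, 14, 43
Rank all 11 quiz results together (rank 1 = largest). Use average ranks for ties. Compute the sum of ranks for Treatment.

Sorted (descending): 48, 44, 43, 43, 41, 35, 31, 19, 18, 14, 9
The 2 values of 43 occupy positions 3–4 → average rank (3+4)/2 = 3.5.
Treatment values → pooled ranks: 31→7, 48→1, 43→3.5, 19→8, 14→10, 43→3.5
Rank sum = 7 + 1 + 3.5 + 8 + 10 + 3.5 = 33

33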